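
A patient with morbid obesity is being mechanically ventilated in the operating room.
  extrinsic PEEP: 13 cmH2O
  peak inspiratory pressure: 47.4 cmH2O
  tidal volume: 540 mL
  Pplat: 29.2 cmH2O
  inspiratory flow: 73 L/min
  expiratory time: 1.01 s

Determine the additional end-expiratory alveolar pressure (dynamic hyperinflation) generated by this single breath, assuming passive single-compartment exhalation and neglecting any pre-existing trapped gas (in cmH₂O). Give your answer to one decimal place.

2.1

Flow: 73 L/min ÷ 60 = 1.2167 L/s.
R = (PIP − Pplat)/V̇ = (47.4 − 29.2) / 1.2167 = 18.2/1.2167 = 14.958 cmH2O·s/L.
C = Vt/(Pplat − PEEP) = 540.0 / (29.2 − 13) = 540.0/16.2 = 33.333 mL/cmH2O.
τ = R × C = 14.958 × 0.03333 L/cmH2O = 0.4986 s.
Fraction remaining = e^(−Te/τ) = e^(−1.01/0.4986) = 0.1319; trapped volume = 540.0 × 0.1319 = 71.226 mL.
Additional alveolar pressure from trapping ≈ V_trapped / C = 71.226 / 33.333 = 2.137 cmH2O.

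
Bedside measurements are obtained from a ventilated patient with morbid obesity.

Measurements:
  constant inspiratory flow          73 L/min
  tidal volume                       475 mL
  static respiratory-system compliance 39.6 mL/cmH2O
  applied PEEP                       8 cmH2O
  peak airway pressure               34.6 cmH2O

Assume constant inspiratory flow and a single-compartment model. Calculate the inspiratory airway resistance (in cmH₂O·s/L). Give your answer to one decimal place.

Flow: 73 L/min ÷ 60 = 1.2167 L/s.
Equation of motion (constant flow): PIP = Vt/C + R·V̇ + PEEP.
R·V̇ = PIP − Vt/C − PEEP = 34.6 − 475/39.6 − 8 = 34.6 − 11.995 − 8 = 14.605 cmH2O.
R = 14.605 / 1.2167 = 12.004 cmH2O·s/L.

12.0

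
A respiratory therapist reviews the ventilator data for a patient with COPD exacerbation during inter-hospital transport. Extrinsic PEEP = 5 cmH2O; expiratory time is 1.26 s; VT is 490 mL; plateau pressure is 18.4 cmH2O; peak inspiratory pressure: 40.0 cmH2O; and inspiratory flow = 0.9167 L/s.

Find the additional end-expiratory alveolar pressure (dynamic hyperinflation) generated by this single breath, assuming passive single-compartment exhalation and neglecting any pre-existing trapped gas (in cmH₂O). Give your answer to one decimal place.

3.1

R = (PIP − Pplat)/V̇ = (40.0 − 18.4) / 0.9167 = 21.6/0.9167 = 23.563 cmH2O·s/L.
C = Vt/(Pplat − PEEP) = 490.0 / (18.4 − 5) = 490.0/13.4 = 36.567 mL/cmH2O.
τ = R × C = 23.563 × 0.03657 L/cmH2O = 0.8617 s.
Fraction remaining = e^(−Te/τ) = e^(−1.26/0.8617) = 0.2317; trapped volume = 490.0 × 0.2317 = 113.53 mL.
Additional alveolar pressure from trapping ≈ V_trapped / C = 113.53 / 36.567 = 3.105 cmH2O.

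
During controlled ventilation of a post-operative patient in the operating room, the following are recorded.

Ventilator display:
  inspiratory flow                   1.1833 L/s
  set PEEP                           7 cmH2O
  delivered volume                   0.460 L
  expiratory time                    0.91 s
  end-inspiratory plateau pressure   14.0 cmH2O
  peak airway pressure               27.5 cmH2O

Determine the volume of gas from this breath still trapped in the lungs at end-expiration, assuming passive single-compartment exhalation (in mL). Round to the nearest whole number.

R = (PIP − Pplat)/V̇ = (27.5 − 14.0) / 1.1833 = 13.5/1.1833 = 11.409 cmH2O·s/L.
C = Vt/(Pplat − PEEP) = 460.0 / (14.0 − 7) = 460.0/7.0 = 65.714 mL/cmH2O.
τ = R × C = 11.409 × 0.06571 L/cmH2O = 0.7497 s.
Fraction remaining = e^(−Te/τ) = e^(−0.91/0.7497) = 0.2971.
Trapped volume = 460.0 × 0.2971 = 136.67 mL.

137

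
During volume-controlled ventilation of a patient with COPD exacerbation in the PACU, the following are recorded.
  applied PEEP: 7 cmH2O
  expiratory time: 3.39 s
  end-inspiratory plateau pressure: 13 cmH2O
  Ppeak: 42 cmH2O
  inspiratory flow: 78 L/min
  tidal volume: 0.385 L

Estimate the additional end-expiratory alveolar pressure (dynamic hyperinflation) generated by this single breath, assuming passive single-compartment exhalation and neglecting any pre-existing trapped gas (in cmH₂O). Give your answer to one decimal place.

0.6

Flow: 78 L/min ÷ 60 = 1.3 L/s.
R = (PIP − Pplat)/V̇ = (42 − 13) / 1.3 = 29.0/1.3 = 22.308 cmH2O·s/L.
C = Vt/(Pplat − PEEP) = 385.0 / (13 − 7) = 385.0/6.0 = 64.167 mL/cmH2O.
τ = R × C = 22.308 × 0.06417 L/cmH2O = 1.432 s.
Fraction remaining = e^(−Te/τ) = e^(−3.39/1.432) = 0.09373; trapped volume = 385.0 × 0.09373 = 36.086 mL.
Additional alveolar pressure from trapping ≈ V_trapped / C = 36.086 / 64.167 = 0.5624 cmH2O.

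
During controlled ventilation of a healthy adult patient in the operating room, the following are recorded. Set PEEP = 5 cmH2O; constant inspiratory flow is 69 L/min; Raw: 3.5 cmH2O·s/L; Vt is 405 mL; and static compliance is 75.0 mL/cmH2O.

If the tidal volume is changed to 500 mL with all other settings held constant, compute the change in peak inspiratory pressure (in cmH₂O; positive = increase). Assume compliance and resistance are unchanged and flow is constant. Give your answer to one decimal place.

1.3

PIP = Vt/C + R·V̇ + PEEP (constant-flow equation of motion).
Only the elastic term changes: ΔPIP = ΔVt / C = (500 − 405) / 75.0 = 1.267 cmH2O.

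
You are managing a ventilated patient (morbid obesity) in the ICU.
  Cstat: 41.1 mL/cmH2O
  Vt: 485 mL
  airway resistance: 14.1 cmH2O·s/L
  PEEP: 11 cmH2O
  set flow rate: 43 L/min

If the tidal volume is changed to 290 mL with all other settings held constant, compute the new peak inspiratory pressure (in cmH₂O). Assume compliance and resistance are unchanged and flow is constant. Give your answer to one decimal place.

28.2

Flow: 43 L/min ÷ 60 = 0.7167 L/s.
PIP = Vt/C + R·V̇ + PEEP (constant-flow equation of motion).
Only the elastic term changes: ΔPIP = ΔVt / C = (290 − 485) / 41.1 = -4.745 cmH2O.
Original PIP = 485/41.1 + 14.1×0.7167 + 11 = 32.906 cmH2O; new PIP = 32.906 + (-4.745) = 28.161 cmH2O.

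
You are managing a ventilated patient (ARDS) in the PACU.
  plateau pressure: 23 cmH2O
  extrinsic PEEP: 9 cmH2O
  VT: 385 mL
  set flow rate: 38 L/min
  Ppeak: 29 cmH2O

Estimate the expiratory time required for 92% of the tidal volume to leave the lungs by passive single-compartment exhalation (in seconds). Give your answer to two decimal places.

0.66

Flow: 38 L/min ÷ 60 = 0.6333 L/s.
R = (PIP − Pplat)/V̇ = (29 − 23) / 0.6333 = 6.0/0.6333 = 9.474 cmH2O·s/L.
C = Vt/(Pplat − PEEP) = 385.0 / (23 − 9) = 385.0/14.0 = 27.5 mL/cmH2O.
τ = R × C = 9.474 × 0.0275 L/cmH2O = 0.2605 s.
t = −τ·ln(1 − 0.92) = −0.2605·ln(0.08) = 0.658 s.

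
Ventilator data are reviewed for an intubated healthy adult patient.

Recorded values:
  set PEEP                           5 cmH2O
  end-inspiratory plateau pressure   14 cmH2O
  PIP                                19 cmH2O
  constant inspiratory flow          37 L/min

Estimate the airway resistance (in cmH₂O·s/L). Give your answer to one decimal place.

Flow: 37 L/min ÷ 60 = 0.6167 L/s.
Raw = (PIP − Pplat) / flow = (19 − 14) / 0.6167 = 5.0 / 0.6167 = 8.108 cmH2O·s/L.

8.1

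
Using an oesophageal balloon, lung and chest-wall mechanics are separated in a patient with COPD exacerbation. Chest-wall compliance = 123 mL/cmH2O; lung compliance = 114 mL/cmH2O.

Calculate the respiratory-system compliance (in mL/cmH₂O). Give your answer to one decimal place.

Lung and chest wall are elastances in series: 1/Crs = 1/CL + 1/Ccw.
1/Crs = 1/114 + 1/123 = 0.0169.
Crs = 59.172 mL/cmH2O.

59.2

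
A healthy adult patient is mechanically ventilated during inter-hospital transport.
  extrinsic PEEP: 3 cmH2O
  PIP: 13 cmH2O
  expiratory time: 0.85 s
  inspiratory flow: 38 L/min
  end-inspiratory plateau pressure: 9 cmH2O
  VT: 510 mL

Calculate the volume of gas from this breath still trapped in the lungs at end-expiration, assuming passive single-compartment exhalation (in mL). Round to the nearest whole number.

Flow: 38 L/min ÷ 60 = 0.6333 L/s.
R = (PIP − Pplat)/V̇ = (13 − 9) / 0.6333 = 4.0/0.6333 = 6.316 cmH2O·s/L.
C = Vt/(Pplat − PEEP) = 510.0 / (9 − 3) = 510.0/6.0 = 85.0 mL/cmH2O.
τ = R × C = 6.316 × 0.085 L/cmH2O = 0.5369 s.
Fraction remaining = e^(−Te/τ) = e^(−0.85/0.5369) = 0.2053.
Trapped volume = 510.0 × 0.2053 = 104.7 mL.

105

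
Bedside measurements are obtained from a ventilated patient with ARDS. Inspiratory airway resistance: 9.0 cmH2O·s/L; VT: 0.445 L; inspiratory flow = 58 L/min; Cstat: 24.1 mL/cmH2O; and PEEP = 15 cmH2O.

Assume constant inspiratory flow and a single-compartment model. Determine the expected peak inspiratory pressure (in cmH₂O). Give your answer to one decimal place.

Flow: 58 L/min ÷ 60 = 0.9667 L/s.
Equation of motion (constant flow): PIP = Vt/C + R·V̇ + PEEP.
PIP = 445/24.1 + 9.0×0.9667 + 15 = 18.465 + 8.7 + 15 = 42.165 cmH2O.

42.2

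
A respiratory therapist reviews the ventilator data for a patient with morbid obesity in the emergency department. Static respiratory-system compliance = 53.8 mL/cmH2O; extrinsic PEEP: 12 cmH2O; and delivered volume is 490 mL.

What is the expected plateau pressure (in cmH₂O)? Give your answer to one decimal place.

Pplat = PEEP + Vt / Cstat = 12 + 490 / 53.8 = 12 + 9.108 = 21.108 cmH2O.

21.1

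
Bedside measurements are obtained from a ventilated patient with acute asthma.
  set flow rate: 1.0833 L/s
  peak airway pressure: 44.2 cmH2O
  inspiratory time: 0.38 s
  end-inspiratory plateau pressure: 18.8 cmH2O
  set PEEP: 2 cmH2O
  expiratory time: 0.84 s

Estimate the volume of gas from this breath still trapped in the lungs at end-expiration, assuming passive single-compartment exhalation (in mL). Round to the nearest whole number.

Vt = flow × Ti = 1.0833 L/s × 0.38 s × 1000 mL/L = 411.65 mL.
R = (PIP − Pplat)/V̇ = (44.2 − 18.8) / 1.0833 = 25.4/1.0833 = 23.447 cmH2O·s/L.
C = Vt/(Pplat − PEEP) = 411.65 / (18.8 − 2) = 411.65/16.8 = 24.503 mL/cmH2O.
τ = R × C = 23.447 × 0.0245 L/cmH2O = 0.5745 s.
Fraction remaining = e^(−Te/τ) = e^(−0.84/0.5745) = 0.2317.
Trapped volume = 411.65 × 0.2317 = 95.379 mL.

95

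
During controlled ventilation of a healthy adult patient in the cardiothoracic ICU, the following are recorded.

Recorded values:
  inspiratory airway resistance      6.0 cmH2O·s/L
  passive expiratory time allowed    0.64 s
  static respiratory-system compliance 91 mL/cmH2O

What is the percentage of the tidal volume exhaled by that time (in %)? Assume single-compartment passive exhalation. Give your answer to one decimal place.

69.0

τ = R × C = 6.0 × 91 mL/cmH2O = 6.0 × 0.091 L/cmH2O = 0.546 s.
Passive exhalation: V(t)/V₀ = e^(−t/τ) = e^(−0.64/0.546) = 0.3097.
Fraction exhaled = 1 − 0.3097 = 0.6903 → 69.03%.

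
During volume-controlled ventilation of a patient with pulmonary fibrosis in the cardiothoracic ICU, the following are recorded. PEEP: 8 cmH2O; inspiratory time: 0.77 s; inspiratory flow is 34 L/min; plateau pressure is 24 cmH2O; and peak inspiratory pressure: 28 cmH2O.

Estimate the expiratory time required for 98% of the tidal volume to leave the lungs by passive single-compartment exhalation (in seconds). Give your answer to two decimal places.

Flow: 34 L/min ÷ 60 = 0.5667 L/s.
Vt = flow × Ti = 0.5667 L/s × 0.77 s × 1000 mL/L = 436.36 mL.
R = (PIP − Pplat)/V̇ = (28 − 24) / 0.5667 = 4.0/0.5667 = 7.058 cmH2O·s/L.
C = Vt/(Pplat − PEEP) = 436.36 / (24 − 8) = 436.36/16.0 = 27.273 mL/cmH2O.
τ = R × C = 7.058 × 0.02727 L/cmH2O = 0.1925 s.
t = −τ·ln(1 − 0.98) = −0.1925·ln(0.02) = 0.7531 s.

0.75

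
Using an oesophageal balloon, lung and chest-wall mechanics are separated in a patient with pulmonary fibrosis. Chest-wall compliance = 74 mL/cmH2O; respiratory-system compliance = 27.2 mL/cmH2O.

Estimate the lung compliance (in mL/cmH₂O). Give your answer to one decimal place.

1/CL = 1/Crs − 1/Ccw.
1/CL = 1/27.2 − 1/74 = 0.02325.
CL = 43.011 mL/cmH2O.

43.0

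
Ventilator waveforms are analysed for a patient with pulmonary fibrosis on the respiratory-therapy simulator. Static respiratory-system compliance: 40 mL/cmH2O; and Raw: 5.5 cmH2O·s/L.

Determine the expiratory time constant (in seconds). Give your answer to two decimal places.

τ = R × C = 5.5 × 40 mL/cmH2O = 5.5 × 0.040 L/cmH2O = 0.22 s.

0.22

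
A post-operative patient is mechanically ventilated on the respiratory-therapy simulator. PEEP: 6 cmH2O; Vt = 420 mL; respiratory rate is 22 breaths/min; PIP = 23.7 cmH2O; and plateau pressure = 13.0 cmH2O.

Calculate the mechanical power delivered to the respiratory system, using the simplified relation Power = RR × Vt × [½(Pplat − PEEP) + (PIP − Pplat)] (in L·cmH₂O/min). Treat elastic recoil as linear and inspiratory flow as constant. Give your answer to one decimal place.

Per-breath work = Vt × [½(Pplat−PEEP) + (PIP−Pplat)] = 0.420 × [0.5×7.0 + 10.7] = 0.420 × 14.2 = 5.964 L·cmH2O.
Power = 22 × 5.964 = 131.21 L·cmH2O/min.

131.2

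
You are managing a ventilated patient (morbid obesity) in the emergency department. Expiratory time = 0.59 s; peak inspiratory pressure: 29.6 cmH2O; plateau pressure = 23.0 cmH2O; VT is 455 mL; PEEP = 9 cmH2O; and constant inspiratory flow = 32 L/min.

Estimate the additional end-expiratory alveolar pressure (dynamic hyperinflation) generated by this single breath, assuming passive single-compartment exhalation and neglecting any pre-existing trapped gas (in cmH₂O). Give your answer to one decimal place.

Flow: 32 L/min ÷ 60 = 0.5333 L/s.
R = (PIP − Pplat)/V̇ = (29.6 − 23.0) / 0.5333 = 6.6/0.5333 = 12.376 cmH2O·s/L.
C = Vt/(Pplat − PEEP) = 455.0 / (23.0 − 9) = 455.0/14.0 = 32.5 mL/cmH2O.
τ = R × C = 12.376 × 0.0325 L/cmH2O = 0.4022 s.
Fraction remaining = e^(−Te/τ) = e^(−0.59/0.4022) = 0.2306; trapped volume = 455.0 × 0.2306 = 104.92 mL.
Additional alveolar pressure from trapping ≈ V_trapped / C = 104.92 / 32.5 = 3.228 cmH2O.

3.2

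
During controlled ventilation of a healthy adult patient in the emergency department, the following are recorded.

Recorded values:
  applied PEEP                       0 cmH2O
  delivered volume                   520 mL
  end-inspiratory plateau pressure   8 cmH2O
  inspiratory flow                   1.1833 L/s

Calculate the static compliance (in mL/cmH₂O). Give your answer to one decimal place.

Cstat = Vt / (Pplat − PEEP) = 520 / (8 − 0) = 520 / 8.0 = 65.0 mL/cmH2O.

65.0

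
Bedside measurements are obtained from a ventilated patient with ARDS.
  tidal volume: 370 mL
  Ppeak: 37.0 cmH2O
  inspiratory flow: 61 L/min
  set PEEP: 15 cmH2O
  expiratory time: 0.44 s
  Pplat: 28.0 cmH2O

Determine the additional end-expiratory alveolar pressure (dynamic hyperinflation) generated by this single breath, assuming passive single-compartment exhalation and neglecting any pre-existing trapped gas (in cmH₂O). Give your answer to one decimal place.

Flow: 61 L/min ÷ 60 = 1.0167 L/s.
R = (PIP − Pplat)/V̇ = (37.0 − 28.0) / 1.0167 = 9.0/1.0167 = 8.852 cmH2O·s/L.
C = Vt/(Pplat − PEEP) = 370.0 / (28.0 − 15) = 370.0/13.0 = 28.462 mL/cmH2O.
τ = R × C = 8.852 × 0.02846 L/cmH2O = 0.2519 s.
Fraction remaining = e^(−Te/τ) = e^(−0.44/0.2519) = 0.1743; trapped volume = 370.0 × 0.1743 = 64.491 mL.
Additional alveolar pressure from trapping ≈ V_trapped / C = 64.491 / 28.462 = 2.266 cmH2O.

2.3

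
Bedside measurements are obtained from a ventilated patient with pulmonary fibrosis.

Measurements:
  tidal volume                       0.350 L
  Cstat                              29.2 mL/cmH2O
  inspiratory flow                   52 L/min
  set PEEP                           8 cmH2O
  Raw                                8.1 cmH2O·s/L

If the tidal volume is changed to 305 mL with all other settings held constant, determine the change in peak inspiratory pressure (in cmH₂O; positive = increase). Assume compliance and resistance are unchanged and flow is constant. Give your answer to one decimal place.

-1.5

PIP = Vt/C + R·V̇ + PEEP (constant-flow equation of motion).
Only the elastic term changes: ΔPIP = ΔVt / C = (305 − 350) / 29.2 = -1.541 cmH2O.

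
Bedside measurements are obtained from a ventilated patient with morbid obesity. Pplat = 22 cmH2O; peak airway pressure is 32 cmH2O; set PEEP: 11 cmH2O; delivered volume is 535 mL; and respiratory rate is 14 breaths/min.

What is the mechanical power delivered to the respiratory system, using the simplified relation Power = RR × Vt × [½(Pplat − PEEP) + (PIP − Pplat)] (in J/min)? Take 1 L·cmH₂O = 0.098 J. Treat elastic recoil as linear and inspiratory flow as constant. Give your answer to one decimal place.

11.4

Per-breath work = Vt × [½(Pplat−PEEP) + (PIP−Pplat)] = 0.535 × [0.5×11.0 + 10.0] = 0.535 × 15.5 = 8.293 L·cmH2O.
Power = 14 × 8.293 = 116.1 L·cmH2O/min.
× 0.098 J/(L·cmH2O) → 11.378 J/min.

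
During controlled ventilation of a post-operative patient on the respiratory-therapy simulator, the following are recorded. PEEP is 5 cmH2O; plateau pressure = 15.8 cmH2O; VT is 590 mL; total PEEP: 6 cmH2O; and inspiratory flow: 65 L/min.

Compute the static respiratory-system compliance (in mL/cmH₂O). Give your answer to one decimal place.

End-expiratory occlusion gives total PEEP = 6 cmH2O (intrinsic PEEP = 6 − 5 = 1). Use total PEEP for the elastic gradient.
Cstat = Vt / (Pplat − PEEPtotal) = 590 / (15.8 − 6) = 590 / 9.8 = 60.204 mL/cmH2O.

60.2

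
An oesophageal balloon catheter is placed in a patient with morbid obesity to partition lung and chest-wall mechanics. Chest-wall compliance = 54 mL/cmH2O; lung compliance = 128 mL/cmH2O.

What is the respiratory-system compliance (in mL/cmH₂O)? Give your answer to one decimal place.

38.0

Lung and chest wall are elastances in series: 1/Crs = 1/CL + 1/Ccw.
1/Crs = 1/128 + 1/54 = 0.02633.
Crs = 37.979 mL/cmH2O.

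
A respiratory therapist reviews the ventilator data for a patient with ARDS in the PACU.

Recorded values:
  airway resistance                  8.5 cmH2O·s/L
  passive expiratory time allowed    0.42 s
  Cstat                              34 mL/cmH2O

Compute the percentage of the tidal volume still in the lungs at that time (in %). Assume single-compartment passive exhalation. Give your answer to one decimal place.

τ = R × C = 8.5 × 34 mL/cmH2O = 8.5 × 0.034 L/cmH2O = 0.289 s.
Passive exhalation: V(t)/V₀ = e^(−t/τ) = e^(−0.42/0.289) = 0.2338.
Fraction remaining = 0.2338 → 23.38%.

23.4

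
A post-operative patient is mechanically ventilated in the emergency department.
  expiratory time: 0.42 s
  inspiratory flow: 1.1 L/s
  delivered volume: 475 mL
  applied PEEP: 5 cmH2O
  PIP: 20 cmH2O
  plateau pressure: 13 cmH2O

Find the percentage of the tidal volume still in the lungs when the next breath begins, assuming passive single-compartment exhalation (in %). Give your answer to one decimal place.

R = (PIP − Pplat)/V̇ = (20 − 13) / 1.1 = 7.0/1.1 = 6.364 cmH2O·s/L.
C = Vt/(Pplat − PEEP) = 475.0 / (13 − 5) = 475.0/8.0 = 59.375 mL/cmH2O.
τ = R × C = 6.364 × 0.05938 L/cmH2O = 0.3779 s.
Fraction remaining at end-expiration = e^(−Te/τ) = e^(−0.42/0.3779) = 0.3291 → 32.91%.

32.9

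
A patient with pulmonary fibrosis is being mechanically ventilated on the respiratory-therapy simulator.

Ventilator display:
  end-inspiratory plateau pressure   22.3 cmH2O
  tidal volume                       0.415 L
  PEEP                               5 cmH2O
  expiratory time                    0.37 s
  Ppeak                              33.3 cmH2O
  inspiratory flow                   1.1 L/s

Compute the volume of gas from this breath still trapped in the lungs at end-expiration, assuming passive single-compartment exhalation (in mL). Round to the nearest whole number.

89

R = (PIP − Pplat)/V̇ = (33.3 − 22.3) / 1.1 = 11.0/1.1 = 10.0 cmH2O·s/L.
C = Vt/(Pplat − PEEP) = 415.0 / (22.3 − 5) = 415.0/17.3 = 23.988 mL/cmH2O.
τ = R × C = 10.0 × 0.02399 L/cmH2O = 0.2399 s.
Fraction remaining = e^(−Te/τ) = e^(−0.37/0.2399) = 0.2139.
Trapped volume = 415.0 × 0.2139 = 88.769 mL.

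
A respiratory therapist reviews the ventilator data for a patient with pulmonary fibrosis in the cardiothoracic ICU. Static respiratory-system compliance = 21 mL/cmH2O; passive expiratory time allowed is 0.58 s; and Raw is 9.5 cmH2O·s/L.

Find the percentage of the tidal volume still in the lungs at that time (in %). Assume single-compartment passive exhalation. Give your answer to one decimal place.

5.5

τ = R × C = 9.5 × 21 mL/cmH2O = 9.5 × 0.021 L/cmH2O = 0.1995 s.
Passive exhalation: V(t)/V₀ = e^(−t/τ) = e^(−0.58/0.1995) = 0.05462.
Fraction remaining = 0.05462 → 5.462%.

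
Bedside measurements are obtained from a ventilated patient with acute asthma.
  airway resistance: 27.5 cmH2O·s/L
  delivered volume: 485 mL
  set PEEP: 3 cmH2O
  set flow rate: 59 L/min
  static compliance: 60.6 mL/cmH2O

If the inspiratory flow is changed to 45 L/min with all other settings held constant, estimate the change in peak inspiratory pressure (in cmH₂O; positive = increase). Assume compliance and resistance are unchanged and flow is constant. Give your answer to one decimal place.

Flow: 59 L/min ÷ 60 = 0.9833 L/s.
New flow: 45 L/min ÷ 60 = 0.75 L/s.
PIP = Vt/C + R·V̇ + PEEP (constant-flow equation of motion).
Only the resistive term changes: ΔPIP = R × ΔV̇ = 27.5 × (0.75 − 0.9833) = 27.5 × -0.2333 = -6.416 cmH2O.

-6.4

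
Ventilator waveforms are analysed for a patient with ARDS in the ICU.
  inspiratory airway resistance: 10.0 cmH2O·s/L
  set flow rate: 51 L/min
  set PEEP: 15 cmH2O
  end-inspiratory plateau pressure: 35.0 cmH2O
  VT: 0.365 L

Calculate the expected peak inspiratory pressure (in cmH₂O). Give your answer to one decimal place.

43.5

Flow: 51 L/min ÷ 60 = 0.85 L/s.
PIP = Pplat + Raw × flow = 35.0 + 10.0 × 0.85 = 35.0 + 8.5 = 43.5 cmH2O.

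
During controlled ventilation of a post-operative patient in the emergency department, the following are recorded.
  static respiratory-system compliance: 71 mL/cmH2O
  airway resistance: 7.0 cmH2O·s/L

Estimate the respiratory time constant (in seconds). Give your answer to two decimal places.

0.50

τ = R × C = 7.0 × 71 mL/cmH2O = 7.0 × 0.071 L/cmH2O = 0.497 s.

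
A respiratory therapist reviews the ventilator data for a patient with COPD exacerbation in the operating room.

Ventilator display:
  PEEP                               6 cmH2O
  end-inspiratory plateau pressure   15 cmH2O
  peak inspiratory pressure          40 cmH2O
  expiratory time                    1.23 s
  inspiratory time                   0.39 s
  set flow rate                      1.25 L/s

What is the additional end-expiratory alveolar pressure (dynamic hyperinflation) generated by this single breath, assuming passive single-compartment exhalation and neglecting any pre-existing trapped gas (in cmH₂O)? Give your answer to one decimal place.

2.9

Vt = flow × Ti = 1.25 L/s × 0.39 s × 1000 mL/L = 487.5 mL.
R = (PIP − Pplat)/V̇ = (40 − 15) / 1.25 = 25.0/1.25 = 20.0 cmH2O·s/L.
C = Vt/(Pplat − PEEP) = 487.5 / (15 − 6) = 487.5/9.0 = 54.167 mL/cmH2O.
τ = R × C = 20.0 × 0.05417 L/cmH2O = 1.083 s.
Fraction remaining = e^(−Te/τ) = e^(−1.23/1.083) = 0.3212; trapped volume = 487.5 × 0.3212 = 156.59 mL.
Additional alveolar pressure from trapping ≈ V_trapped / C = 156.59 / 54.167 = 2.891 cmH2O.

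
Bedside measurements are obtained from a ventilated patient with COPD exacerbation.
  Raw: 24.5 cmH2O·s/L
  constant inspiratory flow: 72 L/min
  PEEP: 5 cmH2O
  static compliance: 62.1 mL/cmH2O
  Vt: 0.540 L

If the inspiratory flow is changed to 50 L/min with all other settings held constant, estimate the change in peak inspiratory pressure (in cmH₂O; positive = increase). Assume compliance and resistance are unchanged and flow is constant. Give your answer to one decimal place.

-9.0

Flow: 72 L/min ÷ 60 = 1.2 L/s.
New flow: 50 L/min ÷ 60 = 0.8333 L/s.
PIP = Vt/C + R·V̇ + PEEP (constant-flow equation of motion).
Only the resistive term changes: ΔPIP = R × ΔV̇ = 24.5 × (0.8333 − 1.2) = 24.5 × -0.3667 = -8.984 cmH2O.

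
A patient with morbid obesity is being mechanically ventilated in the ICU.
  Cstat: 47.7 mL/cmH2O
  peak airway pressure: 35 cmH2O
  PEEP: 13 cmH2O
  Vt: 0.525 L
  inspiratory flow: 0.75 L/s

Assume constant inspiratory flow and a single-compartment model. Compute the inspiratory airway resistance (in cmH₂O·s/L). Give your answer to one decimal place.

14.7

Equation of motion (constant flow): PIP = Vt/C + R·V̇ + PEEP.
R·V̇ = PIP − Vt/C − PEEP = 35 − 525/47.7 − 13 = 35 − 11.006 − 13 = 10.994 cmH2O.
R = 10.994 / 0.75 = 14.659 cmH2O·s/L.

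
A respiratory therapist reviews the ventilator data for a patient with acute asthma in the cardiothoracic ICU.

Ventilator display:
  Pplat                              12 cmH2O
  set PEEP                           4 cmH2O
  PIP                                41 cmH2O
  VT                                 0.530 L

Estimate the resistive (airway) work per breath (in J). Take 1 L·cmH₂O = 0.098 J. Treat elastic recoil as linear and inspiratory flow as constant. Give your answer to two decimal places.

With constant inspiratory flow the resistive pressure is constant at PIP − Pplat = 41 − 12 = 29.0 cmH2O, so resistive work = 29.0 × 0.530 = 15.37 L·cmH2O.
× 0.098 J/(L·cmH2O) → 1.506 J.

1.51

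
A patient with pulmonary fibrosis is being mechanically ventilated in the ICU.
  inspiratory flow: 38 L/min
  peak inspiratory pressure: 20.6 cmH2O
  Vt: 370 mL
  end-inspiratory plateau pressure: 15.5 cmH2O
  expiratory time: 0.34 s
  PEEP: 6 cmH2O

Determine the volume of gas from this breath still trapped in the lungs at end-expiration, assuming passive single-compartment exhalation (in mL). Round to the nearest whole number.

Flow: 38 L/min ÷ 60 = 0.6333 L/s.
R = (PIP − Pplat)/V̇ = (20.6 − 15.5) / 0.6333 = 5.1/0.6333 = 8.053 cmH2O·s/L.
C = Vt/(Pplat − PEEP) = 370.0 / (15.5 − 6) = 370.0/9.5 = 38.947 mL/cmH2O.
τ = R × C = 8.053 × 0.03895 L/cmH2O = 0.3137 s.
Fraction remaining = e^(−Te/τ) = e^(−0.34/0.3137) = 0.3383.
Trapped volume = 370.0 × 0.3383 = 125.17 mL.

125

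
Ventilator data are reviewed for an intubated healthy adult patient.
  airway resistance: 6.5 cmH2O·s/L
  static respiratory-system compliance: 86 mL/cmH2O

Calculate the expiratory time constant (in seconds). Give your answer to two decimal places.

τ = R × C = 6.5 × 86 mL/cmH2O = 6.5 × 0.086 L/cmH2O = 0.559 s.

0.56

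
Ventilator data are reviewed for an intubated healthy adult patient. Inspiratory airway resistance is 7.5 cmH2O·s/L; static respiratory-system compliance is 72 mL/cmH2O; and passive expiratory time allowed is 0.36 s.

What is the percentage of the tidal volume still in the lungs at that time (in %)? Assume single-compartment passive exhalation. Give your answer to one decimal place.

51.3

τ = R × C = 7.5 × 72 mL/cmH2O = 7.5 × 0.072 L/cmH2O = 0.54 s.
Passive exhalation: V(t)/V₀ = e^(−t/τ) = e^(−0.36/0.54) = 0.5134.
Fraction remaining = 0.5134 → 51.34%.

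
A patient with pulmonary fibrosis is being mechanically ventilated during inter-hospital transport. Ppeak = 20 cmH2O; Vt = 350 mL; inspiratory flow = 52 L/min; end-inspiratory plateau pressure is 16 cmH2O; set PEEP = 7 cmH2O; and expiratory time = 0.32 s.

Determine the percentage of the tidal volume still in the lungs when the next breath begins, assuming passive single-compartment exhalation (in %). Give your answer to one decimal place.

Flow: 52 L/min ÷ 60 = 0.8667 L/s.
R = (PIP − Pplat)/V̇ = (20 − 16) / 0.8667 = 4.0/0.8667 = 4.615 cmH2O·s/L.
C = Vt/(Pplat − PEEP) = 350.0 / (16 − 7) = 350.0/9.0 = 38.889 mL/cmH2O.
τ = R × C = 4.615 × 0.03889 L/cmH2O = 0.1795 s.
Fraction remaining at end-expiration = e^(−Te/τ) = e^(−0.32/0.1795) = 0.1682 → 16.82%.

16.8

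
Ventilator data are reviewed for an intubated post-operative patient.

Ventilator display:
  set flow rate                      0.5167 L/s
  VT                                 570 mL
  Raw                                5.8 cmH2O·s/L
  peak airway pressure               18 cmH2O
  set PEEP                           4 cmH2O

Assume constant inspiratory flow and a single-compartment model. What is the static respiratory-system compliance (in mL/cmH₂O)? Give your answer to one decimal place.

51.8

Equation of motion (constant flow): PIP = Vt/C + R·V̇ + PEEP.
Vt/C = PIP − R·V̇ − PEEP = 18 − 5.8×0.5167 − 4 = 18 − 2.997 − 4 = 11.003 cmH2O.
C = Vt / 11.003 = 570 / 11.003 = 51.804 mL/cmH2O.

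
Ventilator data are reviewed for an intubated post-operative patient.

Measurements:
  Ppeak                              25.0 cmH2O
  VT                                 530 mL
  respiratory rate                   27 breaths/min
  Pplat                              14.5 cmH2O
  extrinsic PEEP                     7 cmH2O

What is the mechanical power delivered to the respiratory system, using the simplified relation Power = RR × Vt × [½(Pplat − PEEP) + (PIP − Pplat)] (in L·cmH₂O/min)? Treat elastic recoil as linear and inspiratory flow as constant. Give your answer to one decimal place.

203.9

Per-breath work = Vt × [½(Pplat−PEEP) + (PIP−Pplat)] = 0.530 × [0.5×7.5 + 10.5] = 0.530 × 14.25 = 7.553 L·cmH2O.
Power = 27 × 7.553 = 203.93 L·cmH2O/min.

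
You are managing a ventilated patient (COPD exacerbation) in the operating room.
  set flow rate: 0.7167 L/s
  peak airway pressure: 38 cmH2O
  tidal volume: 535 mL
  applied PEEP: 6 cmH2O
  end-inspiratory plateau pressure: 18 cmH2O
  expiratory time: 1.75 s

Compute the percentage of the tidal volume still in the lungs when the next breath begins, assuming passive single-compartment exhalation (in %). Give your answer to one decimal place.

24.5

R = (PIP − Pplat)/V̇ = (38 − 18) / 0.7167 = 20.0/0.7167 = 27.906 cmH2O·s/L.
C = Vt/(Pplat − PEEP) = 535.0 / (18 − 6) = 535.0/12.0 = 44.583 mL/cmH2O.
τ = R × C = 27.906 × 0.04458 L/cmH2O = 1.244 s.
Fraction remaining at end-expiration = e^(−Te/τ) = e^(−1.75/1.244) = 0.2449 → 24.49%.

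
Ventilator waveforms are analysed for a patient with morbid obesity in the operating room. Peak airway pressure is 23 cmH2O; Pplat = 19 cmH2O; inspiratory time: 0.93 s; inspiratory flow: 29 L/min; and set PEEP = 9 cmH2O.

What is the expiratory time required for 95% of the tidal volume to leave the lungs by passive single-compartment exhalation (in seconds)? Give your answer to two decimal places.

1.11

Flow: 29 L/min ÷ 60 = 0.4833 L/s.
Vt = flow × Ti = 0.4833 L/s × 0.93 s × 1000 mL/L = 449.47 mL.
R = (PIP − Pplat)/V̇ = (23 − 19) / 0.4833 = 4.0/0.4833 = 8.276 cmH2O·s/L.
C = Vt/(Pplat − PEEP) = 449.47 / (19 − 9) = 449.47/10.0 = 44.947 mL/cmH2O.
τ = R × C = 8.276 × 0.04495 L/cmH2O = 0.372 s.
t = −τ·ln(1 − 0.95) = −0.372·ln(0.05) = 1.114 s.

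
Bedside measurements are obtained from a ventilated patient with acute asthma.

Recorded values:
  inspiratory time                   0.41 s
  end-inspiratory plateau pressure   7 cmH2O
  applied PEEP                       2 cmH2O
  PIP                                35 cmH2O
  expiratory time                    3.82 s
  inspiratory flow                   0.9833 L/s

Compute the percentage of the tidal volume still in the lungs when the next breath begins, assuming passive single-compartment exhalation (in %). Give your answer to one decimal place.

18.9

Vt = flow × Ti = 0.9833 L/s × 0.41 s × 1000 mL/L = 403.15 mL.
R = (PIP − Pplat)/V̇ = (35 − 7) / 0.9833 = 28.0/0.9833 = 28.476 cmH2O·s/L.
C = Vt/(Pplat − PEEP) = 403.15 / (7 − 2) = 403.15/5.0 = 80.63 mL/cmH2O.
τ = R × C = 28.476 × 0.08063 L/cmH2O = 2.296 s.
Fraction remaining at end-expiration = e^(−Te/τ) = e^(−3.82/2.296) = 0.1894 → 18.94%.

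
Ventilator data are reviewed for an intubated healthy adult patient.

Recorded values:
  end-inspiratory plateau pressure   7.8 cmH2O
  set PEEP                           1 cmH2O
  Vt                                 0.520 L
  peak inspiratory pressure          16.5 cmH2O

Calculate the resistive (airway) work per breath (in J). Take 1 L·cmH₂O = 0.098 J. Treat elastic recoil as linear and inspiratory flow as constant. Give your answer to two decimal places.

With constant inspiratory flow the resistive pressure is constant at PIP − Pplat = 16.5 − 7.8 = 8.7 cmH2O, so resistive work = 8.7 × 0.520 = 4.524 L·cmH2O.
× 0.098 J/(L·cmH2O) → 0.4434 J.

0.44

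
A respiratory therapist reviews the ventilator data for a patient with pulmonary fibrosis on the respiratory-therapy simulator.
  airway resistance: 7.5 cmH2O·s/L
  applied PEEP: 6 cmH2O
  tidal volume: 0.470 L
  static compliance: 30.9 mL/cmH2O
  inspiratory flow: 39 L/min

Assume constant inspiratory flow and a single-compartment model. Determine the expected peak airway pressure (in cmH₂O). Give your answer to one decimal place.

26.1

Flow: 39 L/min ÷ 60 = 0.65 L/s.
Equation of motion (constant flow): PIP = Vt/C + R·V̇ + PEEP.
PIP = 470/30.9 + 7.5×0.65 + 6 = 15.21 + 4.875 + 6 = 26.085 cmH2O.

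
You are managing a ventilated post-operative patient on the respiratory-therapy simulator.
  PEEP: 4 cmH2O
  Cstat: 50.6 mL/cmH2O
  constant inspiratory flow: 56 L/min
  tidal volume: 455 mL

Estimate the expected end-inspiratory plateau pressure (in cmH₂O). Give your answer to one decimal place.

13.0

Pplat = PEEP + Vt / Cstat = 4 + 455 / 50.6 = 4 + 8.992 = 12.992 cmH2O.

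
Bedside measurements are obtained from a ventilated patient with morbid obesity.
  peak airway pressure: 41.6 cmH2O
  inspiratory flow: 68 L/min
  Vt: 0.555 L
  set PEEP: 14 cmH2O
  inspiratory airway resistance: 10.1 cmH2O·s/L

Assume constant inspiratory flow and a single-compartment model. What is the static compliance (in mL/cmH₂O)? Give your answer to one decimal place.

34.4

Flow: 68 L/min ÷ 60 = 1.1333 L/s.
Equation of motion (constant flow): PIP = Vt/C + R·V̇ + PEEP.
Vt/C = PIP − R·V̇ − PEEP = 41.6 − 10.1×1.1333 − 14 = 41.6 − 11.446 − 14 = 16.154 cmH2O.
C = Vt / 16.154 = 555 / 16.154 = 34.357 mL/cmH2O.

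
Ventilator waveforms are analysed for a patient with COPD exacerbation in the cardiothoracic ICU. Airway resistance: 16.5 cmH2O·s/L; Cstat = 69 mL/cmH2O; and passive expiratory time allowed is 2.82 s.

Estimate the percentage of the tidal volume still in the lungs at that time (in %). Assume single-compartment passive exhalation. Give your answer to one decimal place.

8.4

τ = R × C = 16.5 × 69 mL/cmH2O = 16.5 × 0.069 L/cmH2O = 1.139 s.
Passive exhalation: V(t)/V₀ = e^(−t/τ) = e^(−2.82/1.139) = 0.08409.
Fraction remaining = 0.08409 → 8.409%.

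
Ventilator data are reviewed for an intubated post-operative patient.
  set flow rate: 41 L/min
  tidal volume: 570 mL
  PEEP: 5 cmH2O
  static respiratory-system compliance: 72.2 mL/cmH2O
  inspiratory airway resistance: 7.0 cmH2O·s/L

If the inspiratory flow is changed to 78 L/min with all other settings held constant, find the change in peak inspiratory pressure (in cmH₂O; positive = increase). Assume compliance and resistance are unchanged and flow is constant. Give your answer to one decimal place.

Flow: 41 L/min ÷ 60 = 0.6833 L/s.
New flow: 78 L/min ÷ 60 = 1.3 L/s.
PIP = Vt/C + R·V̇ + PEEP (constant-flow equation of motion).
Only the resistive term changes: ΔPIP = R × ΔV̇ = 7.0 × (1.3 − 0.6833) = 7.0 × 0.6167 = 4.317 cmH2O.

4.3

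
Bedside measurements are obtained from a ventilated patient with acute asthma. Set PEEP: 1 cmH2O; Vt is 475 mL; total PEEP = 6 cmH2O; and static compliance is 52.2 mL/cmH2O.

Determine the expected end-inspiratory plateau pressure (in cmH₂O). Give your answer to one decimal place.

End-expiratory occlusion gives total PEEP = 6 cmH2O (intrinsic PEEP = 6 − 1 = 5). Use total PEEP for the elastic gradient.
Pplat = PEEPtotal + Vt / Cstat = 6 + 475 / 52.2 = 6 + 9.1 = 15.1 cmH2O.

15.1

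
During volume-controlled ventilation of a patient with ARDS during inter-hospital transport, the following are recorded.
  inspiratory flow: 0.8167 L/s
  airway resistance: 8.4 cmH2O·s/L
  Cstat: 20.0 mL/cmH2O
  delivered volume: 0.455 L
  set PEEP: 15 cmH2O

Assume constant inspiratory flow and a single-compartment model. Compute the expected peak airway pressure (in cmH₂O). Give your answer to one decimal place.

Equation of motion (constant flow): PIP = Vt/C + R·V̇ + PEEP.
PIP = 455/20.0 + 8.4×0.8167 + 15 = 22.75 + 6.86 + 15 = 44.61 cmH2O.

44.6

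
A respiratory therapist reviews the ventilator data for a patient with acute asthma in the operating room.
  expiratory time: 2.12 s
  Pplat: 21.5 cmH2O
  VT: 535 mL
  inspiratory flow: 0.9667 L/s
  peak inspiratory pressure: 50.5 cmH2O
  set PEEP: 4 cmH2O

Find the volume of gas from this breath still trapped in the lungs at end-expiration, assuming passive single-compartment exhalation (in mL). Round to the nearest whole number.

53

R = (PIP − Pplat)/V̇ = (50.5 − 21.5) / 0.9667 = 29.0/0.9667 = 29.999 cmH2O·s/L.
C = Vt/(Pplat − PEEP) = 535.0 / (21.5 − 4) = 535.0/17.5 = 30.571 mL/cmH2O.
τ = R × C = 29.999 × 0.03057 L/cmH2O = 0.9171 s.
Fraction remaining = e^(−Te/τ) = e^(−2.12/0.9171) = 0.0991.
Trapped volume = 535.0 × 0.0991 = 53.019 mL.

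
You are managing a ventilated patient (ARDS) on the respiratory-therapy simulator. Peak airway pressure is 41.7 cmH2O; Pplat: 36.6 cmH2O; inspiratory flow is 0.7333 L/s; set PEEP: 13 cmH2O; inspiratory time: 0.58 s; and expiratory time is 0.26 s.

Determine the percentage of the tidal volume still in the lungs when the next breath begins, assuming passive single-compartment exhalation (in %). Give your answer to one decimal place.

Vt = flow × Ti = 0.7333 L/s × 0.58 s × 1000 mL/L = 425.31 mL.
R = (PIP − Pplat)/V̇ = (41.7 − 36.6) / 0.7333 = 5.1/0.7333 = 6.955 cmH2O·s/L.
C = Vt/(Pplat − PEEP) = 425.31 / (36.6 − 13) = 425.31/23.6 = 18.022 mL/cmH2O.
τ = R × C = 6.955 × 0.01802 L/cmH2O = 0.1253 s.
Fraction remaining at end-expiration = e^(−Te/τ) = e^(−0.26/0.1253) = 0.1256 → 12.56%.

12.6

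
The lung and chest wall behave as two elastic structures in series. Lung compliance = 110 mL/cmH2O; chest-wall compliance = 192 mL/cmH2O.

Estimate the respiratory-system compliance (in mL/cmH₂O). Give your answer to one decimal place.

69.9

Lung and chest wall are elastances in series: 1/Crs = 1/CL + 1/Ccw.
1/Crs = 1/110 + 1/192 = 0.0143.
Crs = 69.93 mL/cmH2O.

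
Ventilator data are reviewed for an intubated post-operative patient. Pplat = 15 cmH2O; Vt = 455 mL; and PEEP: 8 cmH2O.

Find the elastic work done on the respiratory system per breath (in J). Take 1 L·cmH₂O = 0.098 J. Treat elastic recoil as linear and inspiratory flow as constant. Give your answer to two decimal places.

0.16

Elastic work ≈ ½ × (Pplat − PEEP) × Vt = 0.5 × (15 − 8) × 0.455 L = 0.5 × 7.0 × 0.455 = 1.593 L·cmH2O.
× 0.098 J/(L·cmH2O) → 0.1561 J.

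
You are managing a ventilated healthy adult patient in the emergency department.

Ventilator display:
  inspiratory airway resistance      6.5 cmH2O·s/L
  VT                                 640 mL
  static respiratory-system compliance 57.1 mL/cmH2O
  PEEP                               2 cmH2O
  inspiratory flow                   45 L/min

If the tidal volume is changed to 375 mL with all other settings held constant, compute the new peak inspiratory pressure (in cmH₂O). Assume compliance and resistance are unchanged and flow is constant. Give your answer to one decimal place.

13.4

Flow: 45 L/min ÷ 60 = 0.75 L/s.
PIP = Vt/C + R·V̇ + PEEP (constant-flow equation of motion).
Only the elastic term changes: ΔPIP = ΔVt / C = (375 − 640) / 57.1 = -4.641 cmH2O.
Original PIP = 640/57.1 + 6.5×0.75 + 2 = 18.083 cmH2O; new PIP = 18.083 + (-4.641) = 13.442 cmH2O.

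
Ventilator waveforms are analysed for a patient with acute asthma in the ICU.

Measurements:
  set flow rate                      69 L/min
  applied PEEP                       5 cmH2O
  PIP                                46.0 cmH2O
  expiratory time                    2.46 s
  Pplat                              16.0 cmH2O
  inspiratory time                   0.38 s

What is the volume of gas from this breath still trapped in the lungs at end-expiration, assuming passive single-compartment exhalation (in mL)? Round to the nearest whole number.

41

Flow: 69 L/min ÷ 60 = 1.15 L/s.
Vt = flow × Ti = 1.15 L/s × 0.38 s × 1000 mL/L = 437.0 mL.
R = (PIP − Pplat)/V̇ = (46.0 − 16.0) / 1.15 = 30.0/1.15 = 26.087 cmH2O·s/L.
C = Vt/(Pplat − PEEP) = 437.0 / (16.0 − 5) = 437.0/11.0 = 39.727 mL/cmH2O.
τ = R × C = 26.087 × 0.03973 L/cmH2O = 1.036 s.
Fraction remaining = e^(−Te/τ) = e^(−2.46/1.036) = 0.09306.
Trapped volume = 437.0 × 0.09306 = 40.667 mL.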